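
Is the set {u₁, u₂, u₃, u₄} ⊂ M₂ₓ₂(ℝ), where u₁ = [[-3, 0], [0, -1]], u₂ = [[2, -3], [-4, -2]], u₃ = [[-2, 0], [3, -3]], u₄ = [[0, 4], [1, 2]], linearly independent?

Write each element as a coordinate vector in ℝ⁴ using {E₁₁, E₁₂, E₂₁, E₂₂}.
Form the 4×4 matrix with these as columns; its determinant is -133.
A nonzero determinant means the columns are linearly independent.

linearly independent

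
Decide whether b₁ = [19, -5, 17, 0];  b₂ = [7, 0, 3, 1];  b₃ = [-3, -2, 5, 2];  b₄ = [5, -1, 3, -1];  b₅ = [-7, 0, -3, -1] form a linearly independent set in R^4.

There are 5 vectors in a 4-dimensional space, so they cannot be linearly independent.

linearly dependent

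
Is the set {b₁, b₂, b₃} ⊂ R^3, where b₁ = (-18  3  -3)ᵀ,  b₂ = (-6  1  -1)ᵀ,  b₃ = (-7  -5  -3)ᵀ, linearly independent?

One vector is a scalar multiple of another, so the set is dependent.

linearly dependent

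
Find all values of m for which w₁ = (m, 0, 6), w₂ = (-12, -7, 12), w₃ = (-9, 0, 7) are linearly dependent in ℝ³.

m = -54/7

Dependence holds iff the 3×3 matrix [w₁ w₂ w₃] is singular.
The determinant works out to -49*m - 378.
Solving -49*m - 378 = 0 yields m = -54/7.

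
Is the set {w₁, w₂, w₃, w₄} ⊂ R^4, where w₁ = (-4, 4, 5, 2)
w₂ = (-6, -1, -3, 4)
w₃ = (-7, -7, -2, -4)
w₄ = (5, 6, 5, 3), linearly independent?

The matrix [w₁|w₂|w₃|w₄] has determinant 633.
A nonzero determinant means the columns are linearly independent.

linearly independent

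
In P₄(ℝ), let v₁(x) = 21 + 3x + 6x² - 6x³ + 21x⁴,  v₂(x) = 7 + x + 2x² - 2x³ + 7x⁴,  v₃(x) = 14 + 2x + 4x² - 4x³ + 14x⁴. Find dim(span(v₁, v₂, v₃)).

dim = 1

Represent each element by its coordinate vector in ℝ⁵.
Apply Gaussian elimination to the matrix whose rows are v₁, v₂, v₃.
There is 1 pivot column, so rank = 1.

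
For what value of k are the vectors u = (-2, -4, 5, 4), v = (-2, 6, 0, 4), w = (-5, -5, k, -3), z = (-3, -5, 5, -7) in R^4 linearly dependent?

k = 8

The vectors are dependent exactly when the determinant of the matrix with rows u, v, w, z vanishes.
Cofactor expansion gives det = 260*k - 2080.
Solving 260*k - 2080 = 0 yields k = 8.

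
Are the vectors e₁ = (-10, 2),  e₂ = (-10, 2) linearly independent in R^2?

Two of the vectors are equal, giving an immediate dependence.

linearly dependent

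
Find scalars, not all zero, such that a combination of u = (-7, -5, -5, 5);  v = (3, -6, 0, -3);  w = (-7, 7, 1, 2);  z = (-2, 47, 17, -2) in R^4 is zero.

3u + 3v - 2w + z = 0

Row-reduce the matrix with u, v, w, z as columns; the null space gives the coefficients.
A generator of the null space is (3, 3, -2, 1).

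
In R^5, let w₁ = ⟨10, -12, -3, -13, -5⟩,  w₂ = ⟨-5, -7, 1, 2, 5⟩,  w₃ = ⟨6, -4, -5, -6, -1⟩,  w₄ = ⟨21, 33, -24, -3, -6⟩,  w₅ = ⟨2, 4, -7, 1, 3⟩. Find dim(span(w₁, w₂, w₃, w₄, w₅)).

Put the 5×5 matrix [w₁|w₂|w₃|w₄|w₅] into echelon form.
Reduction leaves 3 leading entries, giving rank 3.

dim = 3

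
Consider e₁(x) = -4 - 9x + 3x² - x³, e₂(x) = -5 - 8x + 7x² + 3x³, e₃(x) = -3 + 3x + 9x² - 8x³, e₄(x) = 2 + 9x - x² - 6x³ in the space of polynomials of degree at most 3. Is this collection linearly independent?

Write each element as a coordinate vector in ℝ⁴ using {1, x, …, x³}.
The matrix [e₁|e₂|e₃|e₄] has determinant 557.
A nonzero determinant means the columns are linearly independent.

linearly independent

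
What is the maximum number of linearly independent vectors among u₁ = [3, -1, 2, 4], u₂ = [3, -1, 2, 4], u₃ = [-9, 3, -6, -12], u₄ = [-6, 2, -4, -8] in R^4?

1

Put the 4×4 matrix [u₁|u₂|u₃|u₄] into echelon form.
Reduction leaves 1 leading entry, giving rank 1.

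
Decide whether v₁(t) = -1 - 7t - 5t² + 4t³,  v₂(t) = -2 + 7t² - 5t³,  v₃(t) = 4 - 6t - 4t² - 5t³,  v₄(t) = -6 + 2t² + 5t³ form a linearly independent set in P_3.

linearly independent

Write each element as a coordinate vector in ℝ⁴ using {1, t, …, t³}.
Form the 4×4 matrix with these as columns; its determinant is 632.
A nonzero determinant means the columns are linearly independent.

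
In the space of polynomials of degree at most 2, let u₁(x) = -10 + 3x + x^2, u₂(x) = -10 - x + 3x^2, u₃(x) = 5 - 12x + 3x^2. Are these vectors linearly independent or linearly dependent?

linearly independent

Write each element as a coordinate vector in ℝ³ using {1, x, x^2}.
Row-reduce the matrix whose columns are u₁, u₂, u₃.
The reduction yields 3 nonzero rows, so the rank is 3.
Since rank = 3 (the number of vectors), the set is linearly independent.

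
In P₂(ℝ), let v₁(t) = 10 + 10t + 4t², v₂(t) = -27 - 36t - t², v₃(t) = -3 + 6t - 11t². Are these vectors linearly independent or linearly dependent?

Write each element as a coordinate vector in ℝ³ using {1, t, t²}.
Form the 3×3 matrix with these as columns; its determinant is 0.
A zero determinant means the columns are linearly dependent.

linearly dependent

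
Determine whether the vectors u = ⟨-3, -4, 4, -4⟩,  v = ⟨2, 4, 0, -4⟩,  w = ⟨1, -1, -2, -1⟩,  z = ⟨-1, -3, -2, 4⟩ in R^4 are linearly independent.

linearly independent

The matrix [u|v|w|z] has determinant 48.
A nonzero determinant means the columns are linearly independent.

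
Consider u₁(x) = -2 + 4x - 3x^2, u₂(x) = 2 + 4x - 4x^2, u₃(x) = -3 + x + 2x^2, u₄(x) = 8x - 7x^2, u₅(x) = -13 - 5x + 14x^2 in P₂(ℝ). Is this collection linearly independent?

linearly dependent

Write each element as a coordinate vector in ℝ³ using {1, x, x^2}.
There are 5 vectors in a 3-dimensional space, so they cannot be linearly independent.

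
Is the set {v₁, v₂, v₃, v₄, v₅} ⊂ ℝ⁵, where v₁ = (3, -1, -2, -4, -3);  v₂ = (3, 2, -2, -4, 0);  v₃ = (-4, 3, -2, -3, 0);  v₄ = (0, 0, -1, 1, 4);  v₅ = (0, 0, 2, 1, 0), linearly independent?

linearly independent

The matrix [v₁|v₂|v₃|v₄|v₅] has determinant -279.
A nonzero determinant means the columns are linearly independent.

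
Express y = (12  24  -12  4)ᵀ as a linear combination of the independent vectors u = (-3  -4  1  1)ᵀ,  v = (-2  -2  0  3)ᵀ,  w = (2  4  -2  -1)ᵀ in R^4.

y = -4u + 4v + 4w

Set up the augmented matrix [u | v | w | y] and row-reduce.
Row-reducing the augmented matrix gives the unique coefficients (α₁, α₂, α₃) = (-4, 4, 4).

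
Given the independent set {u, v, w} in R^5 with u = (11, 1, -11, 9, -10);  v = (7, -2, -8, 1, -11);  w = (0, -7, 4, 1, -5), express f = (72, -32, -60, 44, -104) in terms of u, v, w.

f = 4u + 4v + 4w

Set up the augmented matrix [u | v | w | f] and row-reduce.
Back-substitution yields (a₁, a₂, a₃) = (4, 4, 4).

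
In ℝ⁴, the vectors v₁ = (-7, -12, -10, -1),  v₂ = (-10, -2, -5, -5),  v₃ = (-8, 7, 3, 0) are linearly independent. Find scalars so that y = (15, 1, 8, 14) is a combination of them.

y = v₁ - 3v₂ + v₃

Since v₁, v₂, v₃ are independent, the coefficients expressing y are uniquely determined by a linear system.
Row-reducing the augmented matrix gives the unique coefficients (α₁, α₂, α₃) = (1, -3, 1).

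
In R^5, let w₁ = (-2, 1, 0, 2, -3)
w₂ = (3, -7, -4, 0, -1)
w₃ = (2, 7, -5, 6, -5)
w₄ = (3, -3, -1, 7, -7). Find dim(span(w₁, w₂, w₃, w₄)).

Form the matrix with w₁, w₂, w₃, w₄ as columns and reduce.
There are 4 pivot columns, so rank = 4.

dim = 4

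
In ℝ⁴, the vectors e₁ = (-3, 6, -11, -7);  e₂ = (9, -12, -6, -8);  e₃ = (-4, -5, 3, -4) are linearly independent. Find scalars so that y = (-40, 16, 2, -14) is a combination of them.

Solve the system with e₁, e₂, e₃ as columns and y as the right-hand side.
The system has the unique solution (α₁, α₂, α₃) = (2, -2, 4).

y = 2e₁ - 2e₂ + 4e₃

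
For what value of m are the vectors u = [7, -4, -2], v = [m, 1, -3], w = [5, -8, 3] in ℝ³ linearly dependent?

m = 11/4

The set is linearly dependent precisely when det[u; v; w] = 0.
Cofactor expansion gives det = 28*m - 77.
Setting this to zero gives m = 11/4.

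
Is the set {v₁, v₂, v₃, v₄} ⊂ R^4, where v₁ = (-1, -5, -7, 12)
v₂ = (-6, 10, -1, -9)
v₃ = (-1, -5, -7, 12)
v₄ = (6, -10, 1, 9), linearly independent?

linearly dependent

Two of the vectors are equal, giving an immediate dependence.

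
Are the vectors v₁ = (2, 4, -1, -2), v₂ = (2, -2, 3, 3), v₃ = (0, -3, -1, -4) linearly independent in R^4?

Row-reduce the matrix whose columns are v₁, v₂, v₃.
The reduction yields 3 nonzero rows, so the rank is 3.
Since rank = 3 (the number of vectors), the set is linearly independent.

linearly independent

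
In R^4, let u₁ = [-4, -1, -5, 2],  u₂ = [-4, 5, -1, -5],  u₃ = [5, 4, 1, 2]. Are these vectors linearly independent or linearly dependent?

linearly independent

Place the vectors as rows of a 3×4 matrix and reduce to echelon form.
The reduction yields 3 nonzero rows, so the rank is 3.
Since rank = 3 (the number of vectors), the set is linearly independent.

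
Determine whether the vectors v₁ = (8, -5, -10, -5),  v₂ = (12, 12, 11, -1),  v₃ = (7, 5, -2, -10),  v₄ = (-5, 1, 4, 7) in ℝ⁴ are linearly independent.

linearly independent

Row-reduce the matrix whose columns are v₁, v₂, v₃, v₄.
The reduction yields 4 nonzero rows, so the rank is 4.
Since rank = 4 (the number of vectors), the set is linearly independent.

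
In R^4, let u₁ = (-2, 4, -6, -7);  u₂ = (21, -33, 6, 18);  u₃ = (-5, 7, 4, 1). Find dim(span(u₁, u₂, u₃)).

2

Form the matrix with u₁, u₂, u₃ as columns and reduce.
Reduction leaves 2 leading entries, giving rank 2.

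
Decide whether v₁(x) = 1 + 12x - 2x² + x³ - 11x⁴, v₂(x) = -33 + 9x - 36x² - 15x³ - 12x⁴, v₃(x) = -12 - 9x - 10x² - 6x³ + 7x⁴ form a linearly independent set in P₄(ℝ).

Write each element as a coordinate vector in ℝ⁵ using {1, x, …, x⁴}.
Place the vectors as rows of a 3×5 matrix and reduce to echelon form.
The reduction yields 2 nonzero rows, so the rank is 2.
Since rank 2 < 3, the set is linearly dependent.

linearly dependent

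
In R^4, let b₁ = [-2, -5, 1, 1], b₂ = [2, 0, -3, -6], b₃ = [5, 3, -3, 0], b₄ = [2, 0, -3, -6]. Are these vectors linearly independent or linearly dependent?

The matrix [b₁|b₂|b₃|b₄] has determinant 0.
A zero determinant means the columns are linearly dependent.
Indeed b₂ - b₄ = 0.

linearly dependent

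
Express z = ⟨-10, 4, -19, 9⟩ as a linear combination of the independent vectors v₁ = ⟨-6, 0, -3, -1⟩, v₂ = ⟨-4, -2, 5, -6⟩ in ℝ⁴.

Set up the augmented matrix [v₁ | v₂ | z] and row-reduce.
Row-reducing the augmented matrix gives the unique coefficients (α₁, α₂) = (3, -2).

z = 3v₁ - 2v₂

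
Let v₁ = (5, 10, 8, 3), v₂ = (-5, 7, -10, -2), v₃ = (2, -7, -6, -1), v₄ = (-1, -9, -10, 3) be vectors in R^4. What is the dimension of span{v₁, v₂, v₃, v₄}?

4

Form the matrix with v₁, v₂, v₃, v₄ as columns and reduce.
There are 4 pivot columns, so rank = 4.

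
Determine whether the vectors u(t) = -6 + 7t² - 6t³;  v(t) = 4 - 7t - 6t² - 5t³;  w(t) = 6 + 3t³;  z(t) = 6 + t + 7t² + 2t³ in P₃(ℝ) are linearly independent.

linearly independent

Take coordinates with respect to the standard basis {1, t, …, t³}.
The matrix [u|v|w|z] has determinant 186.
A nonzero determinant means the columns are linearly independent.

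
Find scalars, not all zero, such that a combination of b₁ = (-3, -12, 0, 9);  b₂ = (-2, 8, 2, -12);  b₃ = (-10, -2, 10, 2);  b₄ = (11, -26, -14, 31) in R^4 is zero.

b₁ - 2b₂ - b₃ - b₄ = 0

Set up α₁b₁ + … + α₄b₄ = 0 and solve the homogeneous system.
The free variable yields coefficients (1, -2, -1, -1) (any nonzero multiple also works).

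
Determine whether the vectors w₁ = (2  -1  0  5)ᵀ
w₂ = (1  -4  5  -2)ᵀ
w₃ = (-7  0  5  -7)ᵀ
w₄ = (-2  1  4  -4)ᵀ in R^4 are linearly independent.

linearly independent

Row-reduce the matrix whose columns are w₁, w₂, w₃, w₄.
The reduction yields 4 nonzero rows, so the rank is 4.
Since rank = 4 (the number of vectors), the set is linearly independent.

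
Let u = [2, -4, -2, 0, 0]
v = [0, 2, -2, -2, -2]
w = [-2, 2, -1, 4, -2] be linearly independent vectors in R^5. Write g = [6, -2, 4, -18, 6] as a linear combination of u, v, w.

g = -u + v - 4w

Set up the augmented matrix [u | v | w | g] and row-reduce.
The system has the unique solution (α₁, α₂, α₃) = (-1, 1, -4).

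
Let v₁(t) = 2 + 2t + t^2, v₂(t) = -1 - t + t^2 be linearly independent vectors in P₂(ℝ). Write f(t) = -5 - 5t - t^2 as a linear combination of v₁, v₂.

f = -2v₁ + v₂

Take coordinate vectors relative to {1, t, t^2}.
Since v₁, v₂ are independent, the coefficients expressing f are uniquely determined by a linear system.
Back-substitution yields (α₁, α₂) = (-2, 1).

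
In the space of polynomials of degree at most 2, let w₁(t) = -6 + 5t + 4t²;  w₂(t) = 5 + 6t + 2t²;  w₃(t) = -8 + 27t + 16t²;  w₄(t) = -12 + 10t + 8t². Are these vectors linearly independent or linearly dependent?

Take coordinates with respect to the standard basis {1, t, t²}.
There are 4 vectors in a 3-dimensional space, so they cannot be linearly independent.

linearly dependent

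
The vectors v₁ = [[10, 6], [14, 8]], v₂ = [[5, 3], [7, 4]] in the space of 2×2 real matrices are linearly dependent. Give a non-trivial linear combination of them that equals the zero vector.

Pass to coordinate vectors relative to the basis {E₁₁, E₁₂, E₂₁, E₂₂}.
Write the vectors as columns of a matrix and find a nonzero vector in its null space.
The free variable yields coefficients (1, -2) (any nonzero multiple also works).

v₁ - 2v₂ = 0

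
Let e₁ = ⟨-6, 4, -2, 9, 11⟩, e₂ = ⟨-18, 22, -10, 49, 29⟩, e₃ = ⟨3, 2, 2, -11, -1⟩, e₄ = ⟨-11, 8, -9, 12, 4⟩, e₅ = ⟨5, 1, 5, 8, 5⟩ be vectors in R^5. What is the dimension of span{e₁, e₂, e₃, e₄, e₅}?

Put the 5×5 matrix [e₁|e₂|e₃|e₄|e₅] into echelon form.
Exactly 4 pivots survive; hence the rank is 4.

4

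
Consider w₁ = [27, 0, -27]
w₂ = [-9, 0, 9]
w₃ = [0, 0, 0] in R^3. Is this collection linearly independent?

One of the vectors is the zero vector, so the set is linearly dependent.

linearly dependent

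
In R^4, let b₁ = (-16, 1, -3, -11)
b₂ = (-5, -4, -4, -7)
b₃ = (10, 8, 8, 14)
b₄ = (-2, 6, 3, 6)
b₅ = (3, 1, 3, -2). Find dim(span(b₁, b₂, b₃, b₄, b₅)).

Put the 4×5 matrix [b₁|b₂|b₃|b₄|b₅] into echelon form.
The echelon form has 3 nonzero rows, so the rank is 3.
(With 5 elements in a 4-dimensional space the rank is at most 4.)

dim = 3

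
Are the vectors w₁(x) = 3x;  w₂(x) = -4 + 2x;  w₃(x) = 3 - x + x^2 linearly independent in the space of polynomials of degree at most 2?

Take coordinates with respect to the standard basis {1, x, x^2}.
Place the vectors as rows of a 3×3 matrix and reduce to echelon form.
The reduction yields 3 nonzero rows, so the rank is 3.
Since rank = 3 (the number of vectors), the set is linearly independent.

linearly independent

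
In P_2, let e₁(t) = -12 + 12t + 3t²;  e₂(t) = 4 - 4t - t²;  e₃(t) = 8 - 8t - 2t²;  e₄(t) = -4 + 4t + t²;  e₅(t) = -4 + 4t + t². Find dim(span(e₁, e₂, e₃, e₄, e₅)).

1

Pass to coordinate vectors with respect to the basis {1, t, t²}.
Row-reduce the 5×3 matrix with these as rows.
The echelon form has 1 nonzero row, so the rank is 1.
(With 5 elements in a 3-dimensional space the rank is at most 3.)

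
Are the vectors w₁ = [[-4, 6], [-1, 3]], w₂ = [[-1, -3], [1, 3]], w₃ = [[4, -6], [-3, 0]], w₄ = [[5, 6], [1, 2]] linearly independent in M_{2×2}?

linearly independent

Take coordinates with respect to the standard basis {E₁₁, E₁₂, E₂₁, E₂₂}.
Form the 4×4 matrix with these as columns; its determinant is -1089.
A nonzero determinant means the columns are linearly independent.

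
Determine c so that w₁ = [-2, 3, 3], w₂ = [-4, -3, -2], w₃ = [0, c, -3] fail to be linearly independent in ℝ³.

Place the vectors as rows of a 3×3 matrix; dependence ⇔ determinant zero.
Cofactor expansion gives det = -16*c - 54.
Setting this to zero gives c = -27/8.

c = -27/8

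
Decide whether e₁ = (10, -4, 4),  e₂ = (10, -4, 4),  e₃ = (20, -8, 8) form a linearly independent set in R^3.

Place the vectors as rows of a 3×3 matrix and reduce to echelon form.
The reduction yields 1 nonzero row, so the rank is 1.
Since rank 1 < 3, the set is linearly dependent.

linearly dependent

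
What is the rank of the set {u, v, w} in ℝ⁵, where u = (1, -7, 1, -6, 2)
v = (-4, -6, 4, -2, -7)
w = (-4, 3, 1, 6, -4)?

Apply Gaussian elimination to the matrix whose rows are u, v, w.
There are 3 pivot columns, so rank = 3.

rank 3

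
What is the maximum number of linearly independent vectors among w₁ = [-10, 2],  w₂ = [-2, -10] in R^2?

Put the 2×2 matrix [w₁|w₂] into echelon form.
Reduction leaves 2 leading entries, giving rank 2.

2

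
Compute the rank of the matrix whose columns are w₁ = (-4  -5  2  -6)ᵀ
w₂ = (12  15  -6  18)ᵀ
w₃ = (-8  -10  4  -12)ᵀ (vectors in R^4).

Form the matrix with w₁, w₂, w₃ as columns and reduce.
Reduction leaves 1 leading entry, giving rank 1.

1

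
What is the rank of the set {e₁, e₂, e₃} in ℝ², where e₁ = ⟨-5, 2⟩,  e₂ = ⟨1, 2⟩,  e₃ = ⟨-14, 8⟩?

Row-reduce the 3×2 matrix with these as rows.
Reduction leaves 2 leading entries, giving rank 2.
(With 3 elements in a 2-dimensional space the rank is at most 2.)

rank 2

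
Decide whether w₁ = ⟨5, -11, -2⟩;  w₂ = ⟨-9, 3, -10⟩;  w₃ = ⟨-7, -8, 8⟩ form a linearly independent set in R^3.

The matrix [w₁|w₂|w₃] has determinant -2028.
A nonzero determinant means the columns are linearly independent.

linearly independent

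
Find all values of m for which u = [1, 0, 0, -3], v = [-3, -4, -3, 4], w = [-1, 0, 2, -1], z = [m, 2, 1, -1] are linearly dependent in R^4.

m = 3/2

The vectors are dependent exactly when the determinant of the matrix with rows u, v, w, z vanishes.
Cofactor expansion gives det = 36 - 24*m.
Setting this to zero gives m = 3/2.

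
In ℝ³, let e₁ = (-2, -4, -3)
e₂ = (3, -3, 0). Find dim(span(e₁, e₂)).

Put the 3×2 matrix [e₁|e₂] into echelon form.
There are 2 pivot columns, so rank = 2.

2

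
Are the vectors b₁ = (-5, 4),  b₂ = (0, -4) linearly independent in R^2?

linearly independent

Form the 2×2 matrix with these as columns; its determinant is 20.
A nonzero determinant means the columns are linearly independent.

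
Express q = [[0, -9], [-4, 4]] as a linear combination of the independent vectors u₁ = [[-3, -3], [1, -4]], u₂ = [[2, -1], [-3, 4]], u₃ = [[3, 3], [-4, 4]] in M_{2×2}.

Take coordinate vectors relative to {E₁₁, E₁₂, E₂₁, E₂₂}.
Set up the augmented matrix [u₁ | u₂ | u₃ | q] and row-reduce.
The system has the unique solution (a₁, a₂, a₃) = (1, 3, -1).

q = u₁ + 3u₂ - u₃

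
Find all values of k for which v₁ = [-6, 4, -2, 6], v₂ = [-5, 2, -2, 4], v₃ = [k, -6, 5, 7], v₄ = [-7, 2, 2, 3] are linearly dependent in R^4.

k = -47

Place the vectors as rows of a 4×4 matrix; dependence ⇔ determinant zero.
The determinant works out to -12*k - 564.
This vanishes exactly when k = -47.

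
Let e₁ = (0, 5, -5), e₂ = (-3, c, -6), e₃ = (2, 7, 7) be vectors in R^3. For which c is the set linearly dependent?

c = -15

Dependence holds iff the 3×3 matrix [e₁ e₂ e₃] is singular.
The determinant works out to 10*c + 150.
This vanishes exactly when c = -15.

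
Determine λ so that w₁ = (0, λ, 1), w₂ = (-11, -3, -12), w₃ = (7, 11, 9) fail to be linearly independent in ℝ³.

The set is linearly dependent precisely when det[w₁; w₂; w₃] = 0.
Expanding, det = 15*λ - 100.
Setting this to zero gives λ = 20/3.

λ = 20/3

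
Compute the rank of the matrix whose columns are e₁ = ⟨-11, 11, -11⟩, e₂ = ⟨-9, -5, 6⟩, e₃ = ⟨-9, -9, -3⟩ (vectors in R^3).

Apply Gaussian elimination to the matrix whose rows are e₁, e₂, e₃.
Exactly 3 pivots survive; hence the rank is 3.

3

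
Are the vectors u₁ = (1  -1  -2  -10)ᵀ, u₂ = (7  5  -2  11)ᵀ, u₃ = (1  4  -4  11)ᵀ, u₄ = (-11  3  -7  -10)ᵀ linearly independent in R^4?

linearly independent

Row-reduce the matrix whose columns are u₁, u₂, u₃, u₄.
The reduction yields 4 nonzero rows, so the rank is 4.
Since rank = 4 (the number of vectors), the set is linearly independent.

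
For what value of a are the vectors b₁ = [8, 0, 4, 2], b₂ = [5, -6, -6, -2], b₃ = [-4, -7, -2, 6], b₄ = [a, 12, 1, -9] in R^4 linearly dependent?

a = -13/2

Place the vectors as rows of a 4×4 matrix; dependence ⇔ determinant zero.
Expanding, det = -140*a - 910.
Setting this to zero gives a = -13/2.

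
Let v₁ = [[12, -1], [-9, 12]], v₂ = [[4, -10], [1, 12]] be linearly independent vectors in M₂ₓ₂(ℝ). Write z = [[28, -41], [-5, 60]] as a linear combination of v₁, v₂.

z = v₁ + 4v₂

Take coordinate vectors relative to {E₁₁, E₁₂, E₂₁, E₂₂}.
Set up the augmented matrix [v₁ | v₂ | z] and row-reduce.
The system has the unique solution (a₁, a₂) = (1, 4).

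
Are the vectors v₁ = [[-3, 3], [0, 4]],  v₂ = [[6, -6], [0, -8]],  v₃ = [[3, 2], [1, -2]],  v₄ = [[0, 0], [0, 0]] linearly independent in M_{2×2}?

linearly dependent

Take coordinates with respect to the standard basis {E₁₁, E₁₂, E₂₁, E₂₂}.
One of the vectors is the zero vector, so the set is linearly dependent.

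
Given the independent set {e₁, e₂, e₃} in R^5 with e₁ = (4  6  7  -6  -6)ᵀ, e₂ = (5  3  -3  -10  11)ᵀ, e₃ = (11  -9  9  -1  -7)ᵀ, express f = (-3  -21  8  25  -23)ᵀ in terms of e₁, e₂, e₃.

f = -e₁ - 2e₂ + e₃

Since e₁, e₂, e₃ are independent, the coefficients expressing f are uniquely determined by a linear system.
The system has the unique solution (a₁, a₂, a₃) = (-1, -2, 1).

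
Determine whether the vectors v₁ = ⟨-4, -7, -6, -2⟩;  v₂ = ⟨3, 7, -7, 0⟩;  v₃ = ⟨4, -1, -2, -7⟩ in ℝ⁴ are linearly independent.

linearly independent

Place the vectors as rows of a 3×4 matrix and reduce to echelon form.
The reduction yields 3 nonzero rows, so the rank is 3.
Since rank = 3 (the number of vectors), the set is linearly independent.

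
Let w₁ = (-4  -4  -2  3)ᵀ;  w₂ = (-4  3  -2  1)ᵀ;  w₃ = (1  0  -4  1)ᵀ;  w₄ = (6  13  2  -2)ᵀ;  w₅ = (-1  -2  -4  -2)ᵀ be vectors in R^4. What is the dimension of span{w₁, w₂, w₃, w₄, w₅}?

Put the 4×5 matrix [w₁|w₂|w₃|w₄|w₅] into echelon form.
Exactly 4 pivots survive; hence the rank is 4.
(With 5 elements in a 4-dimensional space the rank is at most 4.)

dim = 4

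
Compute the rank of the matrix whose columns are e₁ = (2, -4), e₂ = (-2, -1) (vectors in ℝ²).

2

Apply Gaussian elimination to the matrix whose rows are e₁, e₂.
Reduction leaves 2 leading entries, giving rank 2.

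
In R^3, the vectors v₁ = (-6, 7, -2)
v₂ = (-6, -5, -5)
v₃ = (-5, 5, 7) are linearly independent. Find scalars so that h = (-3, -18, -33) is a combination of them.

Write h = c₁v₁ + … + c₃v₃ and equate components.
Row-reducing the augmented matrix gives the unique coefficients (c₁, c₂, c₃) = (1, 2, -3).

h = v₁ + 2v₂ - 3v₃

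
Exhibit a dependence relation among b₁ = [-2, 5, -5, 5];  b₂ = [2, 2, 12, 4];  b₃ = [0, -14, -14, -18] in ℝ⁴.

Solve the homogeneous system with b₁, b₂, b₃ as columns by row-reducing the coefficient matrix.
One solution (up to scaling) is (2, 2, 1).

2b₁ + 2b₂ + b₃ = 0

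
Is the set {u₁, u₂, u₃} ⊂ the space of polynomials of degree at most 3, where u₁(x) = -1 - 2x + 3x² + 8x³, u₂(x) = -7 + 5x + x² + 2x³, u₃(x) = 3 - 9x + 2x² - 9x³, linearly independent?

linearly independent

Write each element as a coordinate vector in ℝ⁴ using {1, x, …, x³}.
Row-reduce the matrix whose columns are u₁, u₂, u₃.
The reduction yields 3 nonzero rows, so the rank is 3.
Since rank = 3 (the number of vectors), the set is linearly independent.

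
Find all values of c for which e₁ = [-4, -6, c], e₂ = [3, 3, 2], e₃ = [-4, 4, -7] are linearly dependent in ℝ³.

c = -19/12

Dependence holds iff the 3×3 matrix [e₁ e₂ e₃] is singular.
The determinant works out to 24*c + 38.
This vanishes exactly when c = -19/12.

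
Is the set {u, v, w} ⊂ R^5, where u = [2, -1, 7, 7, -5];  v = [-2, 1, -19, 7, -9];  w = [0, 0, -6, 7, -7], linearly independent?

Place the vectors as rows of a 3×5 matrix and reduce to echelon form.
The reduction yields 2 nonzero rows, so the rank is 2.
Since rank 2 < 3, the set is linearly dependent.
Indeed u + v - 2w = 0.

linearly dependent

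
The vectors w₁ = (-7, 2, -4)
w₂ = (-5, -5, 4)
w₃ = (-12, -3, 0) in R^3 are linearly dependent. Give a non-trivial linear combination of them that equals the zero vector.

w₁ + w₂ - w₃ = 0

Row-reduce the matrix with w₁, w₂, w₃ as columns; the null space gives the coefficients.
A generator of the null space is (1, 1, -1).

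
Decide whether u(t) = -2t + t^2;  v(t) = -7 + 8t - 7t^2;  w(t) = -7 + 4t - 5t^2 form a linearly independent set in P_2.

linearly dependent

Write each element as a coordinate vector in ℝ³ using {1, t, t^2}.
The matrix [u|v|w] has determinant 0.
A zero determinant means the columns are linearly dependent.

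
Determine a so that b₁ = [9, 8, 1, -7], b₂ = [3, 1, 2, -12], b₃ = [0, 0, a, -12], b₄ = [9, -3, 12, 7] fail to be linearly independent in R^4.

The set is linearly dependent precisely when det[b₁; b₂; b₃; b₄] = 0.
The determinant works out to -1167*a.
Setting this to zero gives a = 0.

a = 0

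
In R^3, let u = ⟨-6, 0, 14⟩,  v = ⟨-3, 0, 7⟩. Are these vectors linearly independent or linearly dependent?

linearly dependent

One vector is a scalar multiple of another, so the set is dependent.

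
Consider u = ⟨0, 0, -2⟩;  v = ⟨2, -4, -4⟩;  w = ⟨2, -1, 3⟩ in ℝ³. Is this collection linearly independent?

Form the 3×3 matrix with these as columns; its determinant is -12.
A nonzero determinant means the columns are linearly independent.

linearly independent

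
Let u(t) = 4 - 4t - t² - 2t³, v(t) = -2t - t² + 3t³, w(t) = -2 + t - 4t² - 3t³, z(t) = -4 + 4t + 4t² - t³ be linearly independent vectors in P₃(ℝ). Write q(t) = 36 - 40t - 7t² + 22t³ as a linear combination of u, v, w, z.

Take coordinate vectors relative to {1, t, …, t³}.
Solve the system with u, v, w, z as columns and q as the right-hand side.
Back-substitution yields (c₁, …, c₄) = (3, 4, -4, -4).

q = 3u + 4v - 4w - 4z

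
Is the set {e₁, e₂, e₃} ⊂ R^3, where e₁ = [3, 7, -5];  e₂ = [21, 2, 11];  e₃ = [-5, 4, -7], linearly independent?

The matrix [e₁|e₂|e₃] has determinant 0.
A zero determinant means the columns are linearly dependent.
Indeed 2e₁ - e₂ - 3e₃ = 0.

linearly dependent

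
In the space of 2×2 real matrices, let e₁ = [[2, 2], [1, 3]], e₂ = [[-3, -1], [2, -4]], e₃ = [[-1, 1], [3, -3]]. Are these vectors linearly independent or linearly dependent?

Write each element as a coordinate vector in ℝ⁴ using {E₁₁, E₁₂, E₂₁, E₂₂}.
Row-reduce the matrix whose columns are e₁, e₂, e₃.
The reduction yields 3 nonzero rows, so the rank is 3.
Since rank = 3 (the number of vectors), the set is linearly independent.

linearly independent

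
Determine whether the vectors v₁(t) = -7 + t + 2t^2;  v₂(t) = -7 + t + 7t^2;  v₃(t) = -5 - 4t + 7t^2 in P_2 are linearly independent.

linearly independent

Take coordinates with respect to the standard basis {1, t, t^2}.
The matrix [v₁|v₂|v₃] has determinant -165.
A nonzero determinant means the columns are linearly independent.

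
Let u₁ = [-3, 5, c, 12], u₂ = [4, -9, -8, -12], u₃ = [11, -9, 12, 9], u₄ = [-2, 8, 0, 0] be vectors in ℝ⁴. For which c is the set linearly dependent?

c = 8

Dependence holds iff the 4×4 matrix [u₁ u₂ u₃ u₄] is singular.
Expanding, det = 7728 - 966*c.
Solving 7728 - 966*c = 0 yields c = 8.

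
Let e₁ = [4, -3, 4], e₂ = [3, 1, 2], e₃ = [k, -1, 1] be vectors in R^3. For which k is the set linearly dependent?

The set is linearly dependent precisely when det[e₁; e₂; e₃] = 0.
Cofactor expansion gives det = 9 - 10*k.
Solving 9 - 10*k = 0 yields k = 9/10.

k = 9/10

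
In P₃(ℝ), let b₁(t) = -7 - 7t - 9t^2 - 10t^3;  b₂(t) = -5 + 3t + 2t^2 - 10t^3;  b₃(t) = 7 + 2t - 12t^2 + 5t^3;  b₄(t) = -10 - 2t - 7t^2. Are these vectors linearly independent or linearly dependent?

Take coordinates with respect to the standard basis {1, t, …, t^3}.
Row-reduce the matrix whose columns are b₁, b₂, b₃, b₄.
The reduction yields 4 nonzero rows, so the rank is 4.
Since rank = 4 (the number of vectors), the set is linearly independent.

linearly independent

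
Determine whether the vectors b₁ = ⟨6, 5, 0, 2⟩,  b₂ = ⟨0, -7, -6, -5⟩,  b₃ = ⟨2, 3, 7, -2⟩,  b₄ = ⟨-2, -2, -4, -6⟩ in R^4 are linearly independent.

linearly independent

Form the 4×4 matrix with these as columns; its determinant is 1818.
A nonzero determinant means the columns are linearly independent.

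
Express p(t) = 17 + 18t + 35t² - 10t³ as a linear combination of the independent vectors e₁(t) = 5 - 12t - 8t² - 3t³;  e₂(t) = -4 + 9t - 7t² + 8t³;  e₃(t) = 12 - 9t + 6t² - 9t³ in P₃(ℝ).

p = -3e₁ + e₂ + 3e₃

Identify each element with its coordinate vector in ℝ⁴ via {1, t, …, t³}.
Set up the augmented matrix [e₁ | e₂ | e₃ | p] and row-reduce.
Back-substitution yields (a₁, a₂, a₃) = (-3, 1, 3).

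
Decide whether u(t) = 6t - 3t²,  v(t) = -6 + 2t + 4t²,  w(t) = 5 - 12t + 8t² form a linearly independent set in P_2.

Take coordinates with respect to the standard basis {1, t, t²}.
Form the 3×3 matrix with these as columns; its determinant is 222.
A nonzero determinant means the columns are linearly independent.

linearly independent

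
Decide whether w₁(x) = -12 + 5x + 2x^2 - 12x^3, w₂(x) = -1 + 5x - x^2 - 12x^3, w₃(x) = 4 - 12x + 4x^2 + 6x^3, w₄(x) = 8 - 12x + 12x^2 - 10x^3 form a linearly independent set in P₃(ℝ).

Take coordinates with respect to the standard basis {1, x, …, x^3}.
Place the vectors as rows of a 4×4 matrix and reduce to echelon form.
The reduction yields 4 nonzero rows, so the rank is 4.
Since rank = 4 (the number of vectors), the set is linearly independent.

linearly independent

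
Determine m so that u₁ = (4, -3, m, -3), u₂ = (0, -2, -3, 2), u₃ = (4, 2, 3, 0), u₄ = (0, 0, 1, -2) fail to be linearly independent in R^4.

m = -1/2

The vectors are dependent exactly when the determinant of the matrix with rows u₁, u₂, u₃, u₄ vanishes.
The determinant works out to -16*m - 8.
Solving -16*m - 8 = 0 yields m = -1/2.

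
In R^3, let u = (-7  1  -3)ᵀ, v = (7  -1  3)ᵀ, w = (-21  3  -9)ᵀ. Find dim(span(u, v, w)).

dim = 1

Form the matrix with u, v, w as columns and reduce.
Reduction leaves 1 leading entry, giving rank 1.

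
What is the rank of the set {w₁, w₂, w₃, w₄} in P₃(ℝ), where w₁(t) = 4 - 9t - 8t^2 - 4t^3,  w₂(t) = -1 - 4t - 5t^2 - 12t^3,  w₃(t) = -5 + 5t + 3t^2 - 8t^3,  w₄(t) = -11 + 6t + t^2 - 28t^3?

Represent each element by its coordinate vector in ℝ⁴.
Apply Gaussian elimination to the matrix whose rows are w₁, w₂, w₃, w₄.
The echelon form has 2 nonzero rows, so the rank is 2.

rank 2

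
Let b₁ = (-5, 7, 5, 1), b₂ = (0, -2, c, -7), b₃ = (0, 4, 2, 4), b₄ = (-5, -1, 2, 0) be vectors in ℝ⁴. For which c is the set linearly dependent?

The vectors are dependent exactly when the determinant of the matrix with rows b₁, b₂, b₃, b₄ vanishes.
Expanding, det = 140*c + 240.
Solving 140*c + 240 = 0 yields c = -12/7.

c = -12/7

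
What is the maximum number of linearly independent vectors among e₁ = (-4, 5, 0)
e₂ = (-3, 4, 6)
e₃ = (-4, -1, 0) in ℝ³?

3

Form the matrix with e₁, e₂, e₃ as columns and reduce.
Reduction leaves 3 leading entries, giving rank 3.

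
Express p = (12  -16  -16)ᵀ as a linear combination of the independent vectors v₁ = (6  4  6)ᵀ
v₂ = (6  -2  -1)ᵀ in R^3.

Solve the system with v₁, v₂ as columns and p as the right-hand side.
Back-substitution yields (c₁, c₂) = (-2, 4).

p = -2v₁ + 4v₂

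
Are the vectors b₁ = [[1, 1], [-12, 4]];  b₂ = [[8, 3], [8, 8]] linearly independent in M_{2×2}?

Take coordinates with respect to the standard basis {E₁₁, E₁₂, E₂₁, E₂₂}.
Place the vectors as rows of a 2×4 matrix and reduce to echelon form.
The reduction yields 2 nonzero rows, so the rank is 2.
Since rank = 2 (the number of vectors), the set is linearly independent.

linearly independent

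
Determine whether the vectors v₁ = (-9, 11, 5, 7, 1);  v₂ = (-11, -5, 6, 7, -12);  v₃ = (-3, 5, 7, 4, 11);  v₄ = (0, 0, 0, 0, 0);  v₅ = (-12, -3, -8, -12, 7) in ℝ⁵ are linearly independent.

linearly dependent

One of the vectors is the zero vector, so the set is linearly dependent.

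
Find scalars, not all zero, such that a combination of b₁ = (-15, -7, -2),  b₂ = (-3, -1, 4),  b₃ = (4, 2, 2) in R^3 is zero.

b₁ - b₂ + 3b₃ = 0

Solve the homogeneous system with b₁, b₂, b₃ as columns by row-reducing the coefficient matrix.
The free variable yields coefficients (1, -1, 3) (any nonzero multiple also works).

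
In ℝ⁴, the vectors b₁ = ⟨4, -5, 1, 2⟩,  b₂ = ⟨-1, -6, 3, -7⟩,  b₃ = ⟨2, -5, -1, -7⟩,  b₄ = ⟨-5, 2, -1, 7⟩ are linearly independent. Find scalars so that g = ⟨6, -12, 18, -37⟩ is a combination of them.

g = -b₁ + 4b₂ - 3b₃ - 4b₄

Write g = a₁b₁ + … + a₄b₄ and equate components.
Row-reducing the augmented matrix gives the unique coefficients (a₁, …, a₄) = (-1, 4, -3, -4).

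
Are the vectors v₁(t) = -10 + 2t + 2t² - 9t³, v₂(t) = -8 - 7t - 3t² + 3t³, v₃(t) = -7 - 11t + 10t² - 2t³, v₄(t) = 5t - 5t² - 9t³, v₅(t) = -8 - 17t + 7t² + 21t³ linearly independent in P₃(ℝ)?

Take coordinates with respect to the standard basis {1, t, …, t³}.
There are 5 vectors in a 4-dimensional space, so they cannot be linearly independent.

linearly dependent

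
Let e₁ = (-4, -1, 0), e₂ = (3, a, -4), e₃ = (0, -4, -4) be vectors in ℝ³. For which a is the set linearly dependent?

a = -13/4

The vectors are dependent exactly when the determinant of the matrix with rows e₁, e₂, e₃ vanishes.
Cofactor expansion gives det = 16*a + 52.
Solving 16*a + 52 = 0 yields a = -13/4.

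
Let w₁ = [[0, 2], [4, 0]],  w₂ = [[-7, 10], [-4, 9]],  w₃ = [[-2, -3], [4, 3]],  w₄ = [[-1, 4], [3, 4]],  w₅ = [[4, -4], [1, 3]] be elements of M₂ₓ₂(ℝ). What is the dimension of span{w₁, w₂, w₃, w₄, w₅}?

Use coordinates relative to {E₁₁, E₁₂, E₂₁, E₂₂}.
Row-reduce the 5×4 matrix with these as rows.
Exactly 4 pivots survive; hence the rank is 4.
(With 5 elements in a 4-dimensional space the rank is at most 4.)

dim = 4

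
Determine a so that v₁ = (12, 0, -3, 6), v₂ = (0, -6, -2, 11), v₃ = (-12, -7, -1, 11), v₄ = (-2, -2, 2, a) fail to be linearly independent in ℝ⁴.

a = -11/4

The set is linearly dependent precisely when det[v₁; v₂; v₃; v₄] = 0.
The determinant works out to 120*a + 330.
Setting this to zero gives a = -11/4.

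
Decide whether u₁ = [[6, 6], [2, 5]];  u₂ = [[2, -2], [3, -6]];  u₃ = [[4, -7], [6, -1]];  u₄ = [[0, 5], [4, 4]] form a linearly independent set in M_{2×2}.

Write each element as a coordinate vector in ℝ⁴ using {E₁₁, E₁₂, E₂₁, E₂₂}.
Row-reduce the matrix whose columns are u₁, u₂, u₃, u₄.
The reduction yields 4 nonzero rows, so the rank is 4.
Since rank = 4 (the number of vectors), the set is linearly independent.

linearly independent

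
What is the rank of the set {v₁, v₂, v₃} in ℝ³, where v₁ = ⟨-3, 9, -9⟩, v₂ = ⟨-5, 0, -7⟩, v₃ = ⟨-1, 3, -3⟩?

Put the 3×3 matrix [v₁|v₂|v₃] into echelon form.
The echelon form has 2 nonzero rows, so the rank is 2.

2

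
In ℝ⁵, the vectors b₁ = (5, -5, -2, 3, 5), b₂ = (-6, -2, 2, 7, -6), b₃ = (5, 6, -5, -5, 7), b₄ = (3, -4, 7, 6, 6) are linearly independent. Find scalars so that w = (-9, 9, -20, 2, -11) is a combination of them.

w = b₁ + 3b₂ + 2b₃ - 2b₄

Solve the system with b₁, b₂, b₃, b₄ as columns and w as the right-hand side.
The system has the unique solution (α₁, …, α₄) = (1, 3, 2, -2).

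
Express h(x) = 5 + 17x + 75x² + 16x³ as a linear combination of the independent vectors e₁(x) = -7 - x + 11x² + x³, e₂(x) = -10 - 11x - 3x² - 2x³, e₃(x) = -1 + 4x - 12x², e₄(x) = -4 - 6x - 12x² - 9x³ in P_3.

h = 3e₁ - 2e₂ - 2e₃ - e₄

Identify each element with its coordinate vector in ℝ⁴ via {1, x, …, x³}.
Solve the system with e₁, e₂, e₃, e₄ as columns and h as the right-hand side.
Row-reducing the augmented matrix gives the unique coefficients (a₁, …, a₄) = (3, -2, -2, -1).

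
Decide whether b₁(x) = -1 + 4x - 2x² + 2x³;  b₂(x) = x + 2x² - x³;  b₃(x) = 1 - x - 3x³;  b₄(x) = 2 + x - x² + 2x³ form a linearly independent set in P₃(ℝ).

linearly independent

Write each element as a coordinate vector in ℝ⁴ using {1, x, …, x³}.
Place the vectors as rows of a 4×4 matrix and reduce to echelon form.
The reduction yields 4 nonzero rows, so the rank is 4.
Since rank = 4 (the number of vectors), the set is linearly independent.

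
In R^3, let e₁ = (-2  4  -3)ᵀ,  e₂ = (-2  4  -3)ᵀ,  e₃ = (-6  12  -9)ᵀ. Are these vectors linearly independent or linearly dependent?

Place the vectors as rows of a 3×3 matrix and reduce to echelon form.
The reduction yields 1 nonzero row, so the rank is 1.
Since rank 1 < 3, the set is linearly dependent.
Indeed e₁ - e₂ = 0.

linearly dependent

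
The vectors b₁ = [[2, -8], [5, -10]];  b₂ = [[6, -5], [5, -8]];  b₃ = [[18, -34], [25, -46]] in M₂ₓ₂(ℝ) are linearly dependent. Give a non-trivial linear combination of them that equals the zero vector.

3b₁ + 2b₂ - b₃ = 0

Pass to coordinate vectors relative to the basis {E₁₁, E₁₂, E₂₁, E₂₂}.
Write the vectors as columns of a matrix and find a nonzero vector in its null space.
One solution (up to scaling) is (3, 2, -1).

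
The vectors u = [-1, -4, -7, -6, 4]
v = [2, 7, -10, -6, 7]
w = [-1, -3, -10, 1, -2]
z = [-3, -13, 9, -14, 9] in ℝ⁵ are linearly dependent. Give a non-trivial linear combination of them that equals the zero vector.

Solve the homogeneous system with u, v, w, z as columns by row-reducing the coefficient matrix.
The free variable yields coefficients (3, -1, -2, -1) (any nonzero multiple also works).

3u - v - 2w - z = 0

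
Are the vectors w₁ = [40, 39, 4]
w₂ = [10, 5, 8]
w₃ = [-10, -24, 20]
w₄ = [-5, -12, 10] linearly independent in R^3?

There are 4 vectors in a 3-dimensional space, so they cannot be linearly independent.

linearly dependent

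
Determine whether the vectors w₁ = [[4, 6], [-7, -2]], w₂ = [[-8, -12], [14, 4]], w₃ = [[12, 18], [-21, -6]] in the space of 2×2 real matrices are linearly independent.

Take coordinates with respect to the standard basis {E₁₁, E₁₂, E₂₁, E₂₂}.
Row-reduce the matrix whose columns are w₁, w₂, w₃.
The reduction yields 1 nonzero row, so the rank is 1.
Since rank 1 < 3, the set is linearly dependent.

linearly dependent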